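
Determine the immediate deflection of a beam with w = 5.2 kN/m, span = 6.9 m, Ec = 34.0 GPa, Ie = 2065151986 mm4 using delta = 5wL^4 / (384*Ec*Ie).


Convert: L = 6.9 m = 6900 mm, Ec = 34.0 GPa = 34000 MPa
delta = 5 * 5.2 * 6900^4 / (384 * 34000 * 2065151986)
= 2.19 mm

2.19


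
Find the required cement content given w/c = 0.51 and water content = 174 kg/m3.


Cement = water / (w/c)
= 174 / 0.51
= 341.2 kg/m3

341.2


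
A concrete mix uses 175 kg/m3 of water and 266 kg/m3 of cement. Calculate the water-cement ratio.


w/c = water / cement
w/c = 175 / 266 = 0.658

0.658


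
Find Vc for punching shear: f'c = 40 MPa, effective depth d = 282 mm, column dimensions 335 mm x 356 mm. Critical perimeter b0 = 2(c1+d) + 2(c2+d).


b0 = 2*(335 + 282) + 2*(356 + 282) = 2510 mm
Vc = 0.33 * sqrt(40) * 2510 * 282 / 1000
= 1477.29 kN

1477.29


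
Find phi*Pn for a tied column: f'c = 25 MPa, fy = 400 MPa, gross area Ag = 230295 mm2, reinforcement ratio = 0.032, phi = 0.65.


Ast = rho * Ag = 0.032 * 230295 = 7369.44 mm2
phi*Pn = 0.65 * 0.80 * (0.85 * 25 * (230295 - 7369.44) + 400 * 7369.44) / 1000
= 3996.17 kN

3996.17


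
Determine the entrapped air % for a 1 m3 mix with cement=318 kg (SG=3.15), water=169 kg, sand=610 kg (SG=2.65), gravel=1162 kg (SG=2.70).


Vol cement = 318 / (3.15 * 1000) = 0.100952 m3
Vol water = 169 / 1000 = 0.169 m3
Vol sand = 610 / (2.65 * 1000) = 0.230189 m3
Vol gravel = 1162 / (2.70 * 1000) = 0.43037 m3
Total solid + water volume = 0.930511 m3
Air = (1 - 0.930511) * 100 = 6.95%

6.95


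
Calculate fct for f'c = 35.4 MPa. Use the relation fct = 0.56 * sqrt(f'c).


fct = 0.56 * sqrt(35.4)
= 0.56 * 5.95
= 3.332 MPa

3.332


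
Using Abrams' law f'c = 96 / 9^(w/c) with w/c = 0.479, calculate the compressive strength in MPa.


f'c = 96 / 9^0.479
= 96 / 2.865
= 33.51 MPa

33.51


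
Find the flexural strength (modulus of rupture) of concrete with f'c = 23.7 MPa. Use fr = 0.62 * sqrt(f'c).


fr = 0.62 * sqrt(23.7)
= 3.018 MPa

3.018


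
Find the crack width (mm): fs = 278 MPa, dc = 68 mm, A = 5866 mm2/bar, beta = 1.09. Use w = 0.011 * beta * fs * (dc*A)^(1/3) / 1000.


w = 0.011 * beta * fs * (dc * A)^(1/3) / 1000
= 0.011 * 1.09 * 278 * (68 * 5866)^(1/3) / 1000
= 0.245 mm

0.245


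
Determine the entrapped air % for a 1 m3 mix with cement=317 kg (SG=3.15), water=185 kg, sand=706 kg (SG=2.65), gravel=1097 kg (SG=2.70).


Vol cement = 317 / (3.15 * 1000) = 0.100635 m3
Vol water = 185 / 1000 = 0.185 m3
Vol sand = 706 / (2.65 * 1000) = 0.266415 m3
Vol gravel = 1097 / (2.70 * 1000) = 0.406296 m3
Total solid + water volume = 0.958346 m3
Air = (1 - 0.958346) * 100 = 4.17%

4.17


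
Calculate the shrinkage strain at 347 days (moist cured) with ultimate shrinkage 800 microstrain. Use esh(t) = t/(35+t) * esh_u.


esh(347) = 347 / (35 + 347) * 800
= 347 / 382 * 800
= 726.7 microstrain

726.7


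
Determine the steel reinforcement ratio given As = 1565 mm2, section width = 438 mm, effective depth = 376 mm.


rho = As / (b * d)
= 1565 / (438 * 376)
= 0.0095

0.0095


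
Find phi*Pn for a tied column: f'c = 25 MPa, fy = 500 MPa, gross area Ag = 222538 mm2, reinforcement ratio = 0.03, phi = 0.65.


Ast = rho * Ag = 0.03 * 222538 = 6676.14 mm2
phi*Pn = 0.65 * 0.80 * (0.85 * 25 * (222538 - 6676.14) + 500 * 6676.14) / 1000
= 4121.07 kN

4121.07


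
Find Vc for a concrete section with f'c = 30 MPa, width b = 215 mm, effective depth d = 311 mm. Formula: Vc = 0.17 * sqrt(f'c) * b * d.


Vc = 0.17 * sqrt(30) * 215 * 311 / 1000
= 62.26 kN

62.26


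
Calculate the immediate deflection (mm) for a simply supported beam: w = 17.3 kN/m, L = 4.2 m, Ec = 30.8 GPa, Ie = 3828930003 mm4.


Convert: L = 4.2 m = 4200 mm, Ec = 30.8 GPa = 30800 MPa
delta = 5 * 17.3 * 4200^4 / (384 * 30800 * 3828930003)
= 0.59 mm

0.59


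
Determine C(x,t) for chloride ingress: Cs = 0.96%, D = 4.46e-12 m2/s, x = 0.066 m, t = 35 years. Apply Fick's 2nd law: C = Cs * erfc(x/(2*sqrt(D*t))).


t_seconds = 35 * 365.25 * 24 * 3600 = 1104516000.0 s
arg = 0.066 / (2 * sqrt(4.46e-12 * 1104516000.0))
= 0.4702
erfc(0.4702) = 0.5061
C = 0.96 * 0.5061 = 0.4859%

0.4859


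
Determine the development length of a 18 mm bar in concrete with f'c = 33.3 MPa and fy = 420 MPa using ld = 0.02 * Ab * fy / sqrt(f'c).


Ab = pi * 18^2 / 4 = 254.469 mm2
ld = 0.02 * 254.469 * 420 / sqrt(33.3)
= 370.4 mm

370.4


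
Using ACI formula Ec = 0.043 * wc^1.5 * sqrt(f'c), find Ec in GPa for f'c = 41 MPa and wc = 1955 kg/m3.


Ec = 0.043 * 1955^1.5 * sqrt(41) / 1000
= 23.8 GPa

23.8


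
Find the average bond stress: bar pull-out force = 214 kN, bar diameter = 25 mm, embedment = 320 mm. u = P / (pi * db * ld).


u = P / (pi * db * ld)
= 214 * 1000 / (pi * 25 * 320)
= 8.515 MPa

8.515


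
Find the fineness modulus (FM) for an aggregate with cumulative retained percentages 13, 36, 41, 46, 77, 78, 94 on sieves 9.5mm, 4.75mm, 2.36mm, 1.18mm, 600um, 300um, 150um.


FM = sum(cumulative % retained) / 100
= 385 / 100
= 3.85

3.85


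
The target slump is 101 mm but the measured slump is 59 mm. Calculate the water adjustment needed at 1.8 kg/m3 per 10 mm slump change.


Difference = 101 - 59 = 42 mm
Water adjustment = 42 * 1.8 / 10 = 7.6 kg/m3

7.6


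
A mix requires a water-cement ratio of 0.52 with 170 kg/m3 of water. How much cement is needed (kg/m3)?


Cement = water / (w/c)
= 170 / 0.52
= 326.9 kg/m3

326.9


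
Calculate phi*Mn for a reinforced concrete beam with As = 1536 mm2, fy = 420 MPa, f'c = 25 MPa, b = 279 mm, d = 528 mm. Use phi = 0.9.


a = As * fy / (0.85 * f'c * b)
= 1536 * 420 / (0.85 * 25 * 279)
= 108.8121 mm
Mn = As * fy * (d - a/2) / 10^6
= 305.5249 kN-m
phi*Mn = 0.9 * 305.5249 = 274.97 kN-m

274.97


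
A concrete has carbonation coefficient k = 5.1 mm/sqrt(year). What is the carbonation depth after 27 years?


depth = k * sqrt(t)
= 5.1 * sqrt(27)
= 26.5 mm

26.5


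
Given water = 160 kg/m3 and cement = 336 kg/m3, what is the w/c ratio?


w/c = water / cement
w/c = 160 / 336 = 0.476

0.476


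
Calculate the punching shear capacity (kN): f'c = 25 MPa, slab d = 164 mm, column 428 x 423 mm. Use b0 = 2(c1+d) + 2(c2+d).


b0 = 2*(428 + 164) + 2*(423 + 164) = 2358 mm
Vc = 0.33 * sqrt(25) * 2358 * 164 / 1000
= 638.07 kN

638.07


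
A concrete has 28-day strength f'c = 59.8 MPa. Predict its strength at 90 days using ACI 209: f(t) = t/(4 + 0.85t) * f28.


f(90) = 90 / (4 + 0.85 * 90) * 59.8
= 90 / 80.5 * 59.8
= 66.86 MPa

66.86


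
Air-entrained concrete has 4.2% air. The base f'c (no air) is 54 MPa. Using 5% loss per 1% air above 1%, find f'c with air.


Strength loss = (4.2 - 1) * 5 = 16.0%
f'c = 54 * (1 - 16.0/100)
= 45.36 MPa

45.36


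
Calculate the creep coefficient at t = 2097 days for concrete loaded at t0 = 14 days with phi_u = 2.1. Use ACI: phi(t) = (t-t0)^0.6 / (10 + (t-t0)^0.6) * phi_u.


dt = 2097 - 14 = 2083
phi = 2083^0.6 / (10 + 2083^0.6) * 2.1
= 1.906

1.906


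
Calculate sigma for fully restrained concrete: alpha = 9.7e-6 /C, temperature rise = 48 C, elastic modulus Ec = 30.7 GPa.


sigma = alpha * dT * Ec
= 9.7e-6 * 48 * 30.7 * 1000
= 14.294 MPa

14.294


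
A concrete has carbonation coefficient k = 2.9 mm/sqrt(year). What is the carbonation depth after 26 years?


depth = k * sqrt(t)
= 2.9 * sqrt(26)
= 14.79 mm

14.79


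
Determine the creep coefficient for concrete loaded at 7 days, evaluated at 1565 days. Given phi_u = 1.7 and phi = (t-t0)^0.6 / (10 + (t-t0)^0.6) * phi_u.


dt = 1565 - 7 = 1558
phi = 1558^0.6 / (10 + 1558^0.6) * 1.7
= 1.516

1.516


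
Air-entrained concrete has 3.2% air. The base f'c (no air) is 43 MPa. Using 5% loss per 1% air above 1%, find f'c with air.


Strength loss = (3.2 - 1) * 5 = 11.0%
f'c = 43 * (1 - 11.0/100)
= 38.27 MPa

38.27


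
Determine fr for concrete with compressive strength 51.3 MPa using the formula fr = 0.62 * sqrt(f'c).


fr = 0.62 * sqrt(51.3)
= 4.441 MPa

4.441


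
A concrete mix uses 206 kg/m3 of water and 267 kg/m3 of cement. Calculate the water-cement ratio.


w/c = water / cement
w/c = 206 / 267 = 0.772

0.772


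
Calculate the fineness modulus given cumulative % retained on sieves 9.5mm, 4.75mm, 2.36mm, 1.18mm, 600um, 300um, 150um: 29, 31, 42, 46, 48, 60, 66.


FM = sum(cumulative % retained) / 100
= 322 / 100
= 3.22

3.22


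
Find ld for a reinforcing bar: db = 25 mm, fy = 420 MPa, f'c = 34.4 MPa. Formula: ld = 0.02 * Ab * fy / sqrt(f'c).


Ab = pi * 25^2 / 4 = 490.874 mm2
ld = 0.02 * 490.874 * 420 / sqrt(34.4)
= 703.0 mm

703.0


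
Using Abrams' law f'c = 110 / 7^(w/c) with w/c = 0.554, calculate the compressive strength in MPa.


f'c = 110 / 7^0.554
= 110 / 2.939
= 37.43 MPa

37.43


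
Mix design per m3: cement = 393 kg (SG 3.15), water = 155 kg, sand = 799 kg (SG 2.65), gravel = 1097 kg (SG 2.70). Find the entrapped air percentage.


Vol cement = 393 / (3.15 * 1000) = 0.124762 m3
Vol water = 155 / 1000 = 0.155 m3
Vol sand = 799 / (2.65 * 1000) = 0.301509 m3
Vol gravel = 1097 / (2.70 * 1000) = 0.406296 m3
Total solid + water volume = 0.987568 m3
Air = (1 - 0.987568) * 100 = 1.24%

1.24


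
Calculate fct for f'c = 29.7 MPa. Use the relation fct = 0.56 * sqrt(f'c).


fct = 0.56 * sqrt(29.7)
= 0.56 * 5.45
= 3.052 MPa

3.052


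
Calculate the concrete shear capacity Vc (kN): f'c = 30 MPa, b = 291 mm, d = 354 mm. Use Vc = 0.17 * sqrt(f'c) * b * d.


Vc = 0.17 * sqrt(30) * 291 * 354 / 1000
= 95.92 kN

95.92


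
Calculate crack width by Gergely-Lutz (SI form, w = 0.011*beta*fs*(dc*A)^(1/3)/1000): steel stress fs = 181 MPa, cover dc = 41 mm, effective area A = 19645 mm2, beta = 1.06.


w = 0.011 * beta * fs * (dc * A)^(1/3) / 1000
= 0.011 * 1.06 * 181 * (41 * 19645)^(1/3) / 1000
= 0.196 mm

0.196


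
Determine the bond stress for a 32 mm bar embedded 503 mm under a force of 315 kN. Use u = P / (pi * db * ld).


u = P / (pi * db * ld)
= 315 * 1000 / (pi * 32 * 503)
= 6.229 MPa

6.229


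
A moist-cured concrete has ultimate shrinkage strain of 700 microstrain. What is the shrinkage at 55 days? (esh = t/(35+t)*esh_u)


esh(55) = 55 / (35 + 55) * 700
= 55 / 90 * 700
= 427.8 microstrain

427.8


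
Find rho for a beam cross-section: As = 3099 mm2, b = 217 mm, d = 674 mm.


rho = As / (b * d)
= 3099 / (217 * 674)
= 0.0212

0.0212


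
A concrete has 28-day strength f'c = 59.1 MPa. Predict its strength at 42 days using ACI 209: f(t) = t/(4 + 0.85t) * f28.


f(42) = 42 / (4 + 0.85 * 42) * 59.1
= 42 / 39.7 * 59.1
= 62.52 MPa

62.52


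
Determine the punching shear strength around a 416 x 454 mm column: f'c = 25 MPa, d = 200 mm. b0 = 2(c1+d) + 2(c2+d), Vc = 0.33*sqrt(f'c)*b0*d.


b0 = 2*(416 + 200) + 2*(454 + 200) = 2540 mm
Vc = 0.33 * sqrt(25) * 2540 * 200 / 1000
= 838.2 kN

838.2


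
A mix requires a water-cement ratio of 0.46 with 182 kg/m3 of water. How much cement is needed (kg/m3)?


Cement = water / (w/c)
= 182 / 0.46
= 395.7 kg/m3

395.7


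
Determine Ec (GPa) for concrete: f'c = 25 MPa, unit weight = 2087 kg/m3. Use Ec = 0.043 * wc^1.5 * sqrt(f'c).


Ec = 0.043 * 2087^1.5 * sqrt(25) / 1000
= 20.5 GPa

20.5


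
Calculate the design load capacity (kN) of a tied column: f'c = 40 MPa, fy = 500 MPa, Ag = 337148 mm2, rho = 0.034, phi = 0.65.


Ast = rho * Ag = 0.034 * 337148 = 11463.032 mm2
phi*Pn = 0.65 * 0.80 * (0.85 * 40 * (337148 - 11463.032) + 500 * 11463.032) / 1000
= 8738.5 kN

8738.5


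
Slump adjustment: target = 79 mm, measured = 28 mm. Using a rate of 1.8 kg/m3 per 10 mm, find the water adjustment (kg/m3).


Difference = 79 - 28 = 51 mm
Water adjustment = 51 * 1.8 / 10 = 9.2 kg/m3

9.2


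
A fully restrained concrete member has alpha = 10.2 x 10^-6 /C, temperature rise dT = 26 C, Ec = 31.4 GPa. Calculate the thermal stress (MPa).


sigma = alpha * dT * Ec
= 10.2e-6 * 26 * 31.4 * 1000
= 8.327 MPa

8.327


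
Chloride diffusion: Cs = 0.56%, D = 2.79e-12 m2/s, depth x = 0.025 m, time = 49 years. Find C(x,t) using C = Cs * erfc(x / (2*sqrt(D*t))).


t_seconds = 49 * 365.25 * 24 * 3600 = 1546322400.0 s
arg = 0.025 / (2 * sqrt(2.79e-12 * 1546322400.0))
= 0.1903
erfc(0.1903) = 0.7878
C = 0.56 * 0.7878 = 0.4412%

0.4412


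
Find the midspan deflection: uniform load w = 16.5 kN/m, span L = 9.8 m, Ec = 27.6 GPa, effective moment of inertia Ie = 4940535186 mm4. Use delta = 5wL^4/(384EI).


Convert: L = 9.8 m = 9800 mm, Ec = 27.6 GPa = 27600 MPa
delta = 5 * 16.5 * 9800^4 / (384 * 27600 * 4940535186)
= 14.53 mm

14.53


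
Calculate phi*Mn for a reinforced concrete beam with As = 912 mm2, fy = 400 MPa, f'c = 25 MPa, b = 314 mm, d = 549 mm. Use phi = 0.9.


a = As * fy / (0.85 * f'c * b)
= 912 * 400 / (0.85 * 25 * 314)
= 54.6722 mm
Mn = As * fy * (d - a/2) / 10^6
= 190.303 kN-m
phi*Mn = 0.9 * 190.303 = 171.27 kN-m

171.27


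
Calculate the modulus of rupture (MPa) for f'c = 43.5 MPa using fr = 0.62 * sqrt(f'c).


fr = 0.62 * sqrt(43.5)
= 4.089 MPa

4.089


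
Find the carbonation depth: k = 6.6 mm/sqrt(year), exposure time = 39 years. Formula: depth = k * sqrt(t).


depth = k * sqrt(t)
= 6.6 * sqrt(39)
= 41.22 mm

41.22


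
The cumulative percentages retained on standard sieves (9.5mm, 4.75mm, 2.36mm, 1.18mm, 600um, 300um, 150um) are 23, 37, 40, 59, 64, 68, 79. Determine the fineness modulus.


FM = sum(cumulative % retained) / 100
= 370 / 100
= 3.7

3.7


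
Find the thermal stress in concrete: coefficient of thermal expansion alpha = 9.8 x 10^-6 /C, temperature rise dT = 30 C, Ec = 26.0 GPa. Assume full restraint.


sigma = alpha * dT * Ec
= 9.8e-6 * 30 * 26.0 * 1000
= 7.644 MPa

7.644


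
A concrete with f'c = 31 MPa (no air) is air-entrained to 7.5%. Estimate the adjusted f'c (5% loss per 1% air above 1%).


Strength loss = (7.5 - 1) * 5 = 32.5%
f'c = 31 * (1 - 32.5/100)
= 20.93 MPa

20.93


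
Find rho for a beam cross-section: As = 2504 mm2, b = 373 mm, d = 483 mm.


rho = As / (b * d)
= 2504 / (373 * 483)
= 0.0139

0.0139


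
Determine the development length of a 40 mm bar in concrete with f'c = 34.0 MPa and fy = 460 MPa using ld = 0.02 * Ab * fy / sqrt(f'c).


Ab = pi * 40^2 / 4 = 1256.637 mm2
ld = 0.02 * 1256.637 * 460 / sqrt(34.0)
= 1982.7 mm

1982.7


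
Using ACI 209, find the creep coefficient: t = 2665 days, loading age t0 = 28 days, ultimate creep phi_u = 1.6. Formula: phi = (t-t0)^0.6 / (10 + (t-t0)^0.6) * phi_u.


dt = 2665 - 28 = 2637
phi = 2637^0.6 / (10 + 2637^0.6) * 1.6
= 1.47

1.47


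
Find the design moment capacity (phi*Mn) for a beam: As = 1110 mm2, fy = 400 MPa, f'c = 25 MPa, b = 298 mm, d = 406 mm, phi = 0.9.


a = As * fy / (0.85 * f'c * b)
= 1110 * 400 / (0.85 * 25 * 298)
= 70.1145 mm
Mn = As * fy * (d - a/2) / 10^6
= 164.6986 kN-m
phi*Mn = 0.9 * 164.6986 = 148.23 kN-m

148.23


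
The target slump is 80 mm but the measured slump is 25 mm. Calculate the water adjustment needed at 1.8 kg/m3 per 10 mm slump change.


Difference = 80 - 25 = 55 mm
Water adjustment = 55 * 1.8 / 10 = 9.9 kg/m3

9.9


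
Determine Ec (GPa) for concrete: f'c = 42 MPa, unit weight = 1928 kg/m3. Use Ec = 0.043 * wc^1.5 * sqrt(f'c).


Ec = 0.043 * 1928^1.5 * sqrt(42) / 1000
= 23.59 GPa

23.59


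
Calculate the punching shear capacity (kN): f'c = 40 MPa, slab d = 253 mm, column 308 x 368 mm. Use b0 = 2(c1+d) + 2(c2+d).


b0 = 2*(308 + 253) + 2*(368 + 253) = 2364 mm
Vc = 0.33 * sqrt(40) * 2364 * 253 / 1000
= 1248.28 kN

1248.28


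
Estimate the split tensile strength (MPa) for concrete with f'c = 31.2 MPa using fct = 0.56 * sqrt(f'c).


fct = 0.56 * sqrt(31.2)
= 0.56 * 5.586
= 3.128 MPa

3.128


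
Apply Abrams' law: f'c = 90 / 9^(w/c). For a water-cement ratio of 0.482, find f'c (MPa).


f'c = 90 / 9^0.482
= 90 / 2.884
= 31.21 MPa

31.21


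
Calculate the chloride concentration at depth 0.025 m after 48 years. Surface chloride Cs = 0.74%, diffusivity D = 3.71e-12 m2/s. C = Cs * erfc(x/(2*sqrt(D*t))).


t_seconds = 48 * 365.25 * 24 * 3600 = 1514764800.0 s
arg = 0.025 / (2 * sqrt(3.71e-12 * 1514764800.0))
= 0.1667
erfc(0.1667) = 0.8136
C = 0.74 * 0.8136 = 0.602%

0.602


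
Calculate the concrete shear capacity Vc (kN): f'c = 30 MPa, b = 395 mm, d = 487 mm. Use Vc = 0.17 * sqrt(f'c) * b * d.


Vc = 0.17 * sqrt(30) * 395 * 487 / 1000
= 179.12 kN

179.12


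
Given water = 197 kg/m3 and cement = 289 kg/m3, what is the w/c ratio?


w/c = water / cement
w/c = 197 / 289 = 0.682

0.682


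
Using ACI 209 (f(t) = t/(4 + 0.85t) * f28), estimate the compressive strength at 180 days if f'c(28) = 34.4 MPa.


f(180) = 180 / (4 + 0.85 * 180) * 34.4
= 180 / 157.0 * 34.4
= 39.44 MPa

39.44


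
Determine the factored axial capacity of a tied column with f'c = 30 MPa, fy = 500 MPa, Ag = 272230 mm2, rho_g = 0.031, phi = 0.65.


Ast = rho * Ag = 0.031 * 272230 = 8439.13 mm2
phi*Pn = 0.65 * 0.80 * (0.85 * 30 * (272230 - 8439.13) + 500 * 8439.13) / 1000
= 5692.04 kN

5692.04


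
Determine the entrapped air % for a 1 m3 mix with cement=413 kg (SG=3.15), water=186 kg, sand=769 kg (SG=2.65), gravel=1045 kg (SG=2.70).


Vol cement = 413 / (3.15 * 1000) = 0.131111 m3
Vol water = 186 / 1000 = 0.186 m3
Vol sand = 769 / (2.65 * 1000) = 0.290189 m3
Vol gravel = 1045 / (2.70 * 1000) = 0.387037 m3
Total solid + water volume = 0.994337 m3
Air = (1 - 0.994337) * 100 = 0.57%

0.57


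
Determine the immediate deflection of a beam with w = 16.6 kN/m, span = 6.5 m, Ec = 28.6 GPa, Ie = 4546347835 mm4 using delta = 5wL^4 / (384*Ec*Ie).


Convert: L = 6.5 m = 6500 mm, Ec = 28.6 GPa = 28600 MPa
delta = 5 * 16.6 * 6500^4 / (384 * 28600 * 4546347835)
= 2.97 mm

2.97


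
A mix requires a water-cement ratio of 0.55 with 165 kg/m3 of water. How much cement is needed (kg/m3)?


Cement = water / (w/c)
= 165 / 0.55
= 300.0 kg/m3

300.0


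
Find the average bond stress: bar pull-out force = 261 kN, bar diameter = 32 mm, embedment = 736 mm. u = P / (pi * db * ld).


u = P / (pi * db * ld)
= 261 * 1000 / (pi * 32 * 736)
= 3.527 MPa

3.527


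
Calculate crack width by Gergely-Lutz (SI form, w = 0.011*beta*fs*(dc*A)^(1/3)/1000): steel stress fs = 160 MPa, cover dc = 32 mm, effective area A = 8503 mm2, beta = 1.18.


w = 0.011 * beta * fs * (dc * A)^(1/3) / 1000
= 0.011 * 1.18 * 160 * (32 * 8503)^(1/3) / 1000
= 0.135 mm

0.135


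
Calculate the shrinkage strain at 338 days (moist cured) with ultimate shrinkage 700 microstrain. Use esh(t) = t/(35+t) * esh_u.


esh(338) = 338 / (35 + 338) * 700
= 338 / 373 * 700
= 634.3 microstrain

634.3


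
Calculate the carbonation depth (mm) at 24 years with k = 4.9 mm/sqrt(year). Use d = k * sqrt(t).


depth = k * sqrt(t)
= 4.9 * sqrt(24)
= 24.0 mm

24.0


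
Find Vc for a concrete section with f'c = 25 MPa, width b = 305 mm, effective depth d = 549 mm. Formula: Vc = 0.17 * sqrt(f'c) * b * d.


Vc = 0.17 * sqrt(25) * 305 * 549 / 1000
= 142.33 kN

142.33


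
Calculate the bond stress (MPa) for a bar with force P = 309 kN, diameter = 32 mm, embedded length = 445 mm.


u = P / (pi * db * ld)
= 309 * 1000 / (pi * 32 * 445)
= 6.907 MPa

6.907


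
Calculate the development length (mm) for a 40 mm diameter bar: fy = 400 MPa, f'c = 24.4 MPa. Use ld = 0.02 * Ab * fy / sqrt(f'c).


Ab = pi * 40^2 / 4 = 1256.637 mm2
ld = 0.02 * 1256.637 * 400 / sqrt(24.4)
= 2035.2 mm

2035.2


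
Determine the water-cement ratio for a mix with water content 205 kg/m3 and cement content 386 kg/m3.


w/c = water / cement
w/c = 205 / 386 = 0.531

0.531


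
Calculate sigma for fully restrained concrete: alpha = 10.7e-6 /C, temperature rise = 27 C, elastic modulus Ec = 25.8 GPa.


sigma = alpha * dT * Ec
= 10.7e-6 * 27 * 25.8 * 1000
= 7.454 MPa

7.454


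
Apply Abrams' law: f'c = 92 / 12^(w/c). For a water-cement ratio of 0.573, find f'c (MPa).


f'c = 92 / 12^0.573
= 92 / 4.153
= 22.15 MPa

22.15


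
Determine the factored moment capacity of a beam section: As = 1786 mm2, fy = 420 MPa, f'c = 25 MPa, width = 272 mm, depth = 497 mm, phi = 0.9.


a = As * fy / (0.85 * f'c * b)
= 1786 * 420 / (0.85 * 25 * 272)
= 129.7785 mm
Mn = As * fy * (d - a/2) / 10^6
= 324.1349 kN-m
phi*Mn = 0.9 * 324.1349 = 291.72 kN-m

291.72


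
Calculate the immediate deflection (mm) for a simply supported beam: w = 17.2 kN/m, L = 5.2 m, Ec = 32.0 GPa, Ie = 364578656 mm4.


Convert: L = 5.2 m = 5200 mm, Ec = 32.0 GPa = 32000 MPa
delta = 5 * 17.2 * 5200^4 / (384 * 32000 * 364578656)
= 14.04 mm

14.04


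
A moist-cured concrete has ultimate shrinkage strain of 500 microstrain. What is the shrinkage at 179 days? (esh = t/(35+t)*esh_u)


esh(179) = 179 / (35 + 179) * 500
= 179 / 214 * 500
= 418.2 microstrain

418.2


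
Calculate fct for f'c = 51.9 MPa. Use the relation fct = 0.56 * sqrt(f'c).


fct = 0.56 * sqrt(51.9)
= 0.56 * 7.204
= 4.034 MPa

4.034


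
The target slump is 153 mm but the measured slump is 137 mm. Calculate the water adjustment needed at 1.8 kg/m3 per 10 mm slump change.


Difference = 153 - 137 = 16 mm
Water adjustment = 16 * 1.8 / 10 = 2.9 kg/m3

2.9


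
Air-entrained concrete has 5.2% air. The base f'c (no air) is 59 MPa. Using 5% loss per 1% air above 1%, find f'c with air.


Strength loss = (5.2 - 1) * 5 = 21.0%
f'c = 59 * (1 - 21.0/100)
= 46.61 MPa

46.61


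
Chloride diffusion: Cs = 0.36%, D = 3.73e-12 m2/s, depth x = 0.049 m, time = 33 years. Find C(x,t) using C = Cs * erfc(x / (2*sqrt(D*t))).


t_seconds = 33 * 365.25 * 24 * 3600 = 1041400800.0 s
arg = 0.049 / (2 * sqrt(3.73e-12 * 1041400800.0))
= 0.3931
erfc(0.3931) = 0.5783
C = 0.36 * 0.5783 = 0.2082%

0.2082


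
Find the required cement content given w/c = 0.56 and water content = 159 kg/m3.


Cement = water / (w/c)
= 159 / 0.56
= 283.9 kg/m3

283.9


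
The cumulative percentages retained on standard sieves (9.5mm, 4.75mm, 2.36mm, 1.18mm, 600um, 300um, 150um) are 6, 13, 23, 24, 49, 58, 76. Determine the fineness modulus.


FM = sum(cumulative % retained) / 100
= 249 / 100
= 2.49

2.49


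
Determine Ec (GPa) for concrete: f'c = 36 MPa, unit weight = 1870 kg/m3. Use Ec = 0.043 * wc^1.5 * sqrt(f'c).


Ec = 0.043 * 1870^1.5 * sqrt(36) / 1000
= 20.86 GPa

20.86


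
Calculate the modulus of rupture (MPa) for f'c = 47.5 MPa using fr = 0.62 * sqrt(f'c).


fr = 0.62 * sqrt(47.5)
= 4.273 MPa

4.273


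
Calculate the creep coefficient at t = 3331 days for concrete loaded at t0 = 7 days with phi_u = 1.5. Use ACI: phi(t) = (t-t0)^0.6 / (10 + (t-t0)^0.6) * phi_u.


dt = 3331 - 7 = 3324
phi = 3324^0.6 / (10 + 3324^0.6) * 1.5
= 1.393

1.393


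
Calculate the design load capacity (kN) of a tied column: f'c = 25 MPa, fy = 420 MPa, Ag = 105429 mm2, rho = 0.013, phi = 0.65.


Ast = rho * Ag = 0.013 * 105429 = 1370.577 mm2
phi*Pn = 0.65 * 0.80 * (0.85 * 25 * (105429 - 1370.577) + 420 * 1370.577) / 1000
= 1449.18 kN

1449.18


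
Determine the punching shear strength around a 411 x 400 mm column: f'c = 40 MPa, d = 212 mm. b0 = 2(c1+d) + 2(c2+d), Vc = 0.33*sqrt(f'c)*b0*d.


b0 = 2*(411 + 212) + 2*(400 + 212) = 2470 mm
Vc = 0.33 * sqrt(40) * 2470 * 212 / 1000
= 1092.89 kN

1092.89


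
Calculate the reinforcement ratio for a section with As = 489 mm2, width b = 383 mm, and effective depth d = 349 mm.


rho = As / (b * d)
= 489 / (383 * 349)
= 0.0037

0.0037


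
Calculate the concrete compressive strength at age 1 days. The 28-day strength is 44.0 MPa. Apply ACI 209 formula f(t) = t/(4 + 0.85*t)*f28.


f(1) = 1 / (4 + 0.85 * 1) * 44.0
= 1 / 4.85 * 44.0
= 9.07 MPa

9.07


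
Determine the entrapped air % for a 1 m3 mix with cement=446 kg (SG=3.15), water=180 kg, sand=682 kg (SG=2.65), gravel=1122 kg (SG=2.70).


Vol cement = 446 / (3.15 * 1000) = 0.141587 m3
Vol water = 180 / 1000 = 0.18 m3
Vol sand = 682 / (2.65 * 1000) = 0.257358 m3
Vol gravel = 1122 / (2.70 * 1000) = 0.415556 m3
Total solid + water volume = 0.994501 m3
Air = (1 - 0.994501) * 100 = 0.55%

0.55


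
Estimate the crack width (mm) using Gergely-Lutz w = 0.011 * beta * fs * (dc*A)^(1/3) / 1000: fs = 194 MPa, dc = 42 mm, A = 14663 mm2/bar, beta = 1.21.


w = 0.011 * beta * fs * (dc * A)^(1/3) / 1000
= 0.011 * 1.21 * 194 * (42 * 14663)^(1/3) / 1000
= 0.22 mm

0.22


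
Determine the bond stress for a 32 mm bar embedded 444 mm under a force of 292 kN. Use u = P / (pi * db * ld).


u = P / (pi * db * ld)
= 292 * 1000 / (pi * 32 * 444)
= 6.542 MPa

6.542


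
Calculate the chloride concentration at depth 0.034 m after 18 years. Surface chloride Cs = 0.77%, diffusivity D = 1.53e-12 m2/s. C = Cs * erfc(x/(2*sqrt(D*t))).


t_seconds = 18 * 365.25 * 24 * 3600 = 568036800.0 s
arg = 0.034 / (2 * sqrt(1.53e-12 * 568036800.0))
= 0.5767
erfc(0.5767) = 0.4148
C = 0.77 * 0.4148 = 0.3194%

0.3194


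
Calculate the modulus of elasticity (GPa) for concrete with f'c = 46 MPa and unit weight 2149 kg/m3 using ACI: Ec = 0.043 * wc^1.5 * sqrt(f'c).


Ec = 0.043 * 2149^1.5 * sqrt(46) / 1000
= 29.05 GPa

29.05


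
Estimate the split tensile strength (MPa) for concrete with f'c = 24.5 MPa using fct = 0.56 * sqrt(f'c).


fct = 0.56 * sqrt(24.5)
= 0.56 * 4.95
= 2.772 MPa

2.772


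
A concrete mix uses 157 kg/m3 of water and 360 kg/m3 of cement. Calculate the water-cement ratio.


w/c = water / cement
w/c = 157 / 360 = 0.436

0.436


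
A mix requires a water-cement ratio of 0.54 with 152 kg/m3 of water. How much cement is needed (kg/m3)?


Cement = water / (w/c)
= 152 / 0.54
= 281.5 kg/m3

281.5


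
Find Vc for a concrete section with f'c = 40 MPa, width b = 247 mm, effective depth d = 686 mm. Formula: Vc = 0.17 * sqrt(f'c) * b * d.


Vc = 0.17 * sqrt(40) * 247 * 686 / 1000
= 182.18 kN

182.18


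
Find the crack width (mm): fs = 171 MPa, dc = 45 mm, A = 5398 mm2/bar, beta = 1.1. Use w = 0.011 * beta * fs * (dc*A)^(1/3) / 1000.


w = 0.011 * beta * fs * (dc * A)^(1/3) / 1000
= 0.011 * 1.1 * 171 * (45 * 5398)^(1/3) / 1000
= 0.129 mm

0.129


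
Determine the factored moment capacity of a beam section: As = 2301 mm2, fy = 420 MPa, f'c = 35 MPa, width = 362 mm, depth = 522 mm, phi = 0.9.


a = As * fy / (0.85 * f'c * b)
= 2301 * 420 / (0.85 * 35 * 362)
= 89.7368 mm
Mn = As * fy * (d - a/2) / 10^6
= 461.1095 kN-m
phi*Mn = 0.9 * 461.1095 = 415.0 kN-m

415.0


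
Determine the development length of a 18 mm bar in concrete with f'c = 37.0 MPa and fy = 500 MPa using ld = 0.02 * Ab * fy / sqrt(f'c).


Ab = pi * 18^2 / 4 = 254.469 mm2
ld = 0.02 * 254.469 * 500 / sqrt(37.0)
= 418.3 mm

418.3


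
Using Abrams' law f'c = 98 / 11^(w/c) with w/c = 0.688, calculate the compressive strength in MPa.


f'c = 98 / 11^0.688
= 98 / 5.206
= 18.83 MPa

18.83


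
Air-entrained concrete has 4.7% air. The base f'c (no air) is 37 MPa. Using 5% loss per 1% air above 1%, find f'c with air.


Strength loss = (4.7 - 1) * 5 = 18.5%
f'c = 37 * (1 - 18.5/100)
= 30.15 MPa

30.15


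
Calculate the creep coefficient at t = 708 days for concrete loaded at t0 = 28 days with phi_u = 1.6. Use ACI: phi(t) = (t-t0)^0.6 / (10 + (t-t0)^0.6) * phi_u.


dt = 708 - 28 = 680
phi = 680^0.6 / (10 + 680^0.6) * 1.6
= 1.334

1.334


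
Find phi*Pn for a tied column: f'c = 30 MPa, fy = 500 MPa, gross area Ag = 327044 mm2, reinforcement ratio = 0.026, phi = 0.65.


Ast = rho * Ag = 0.026 * 327044 = 8503.144 mm2
phi*Pn = 0.65 * 0.80 * (0.85 * 30 * (327044 - 8503.144) + 500 * 8503.144) / 1000
= 6434.67 kN

6434.67


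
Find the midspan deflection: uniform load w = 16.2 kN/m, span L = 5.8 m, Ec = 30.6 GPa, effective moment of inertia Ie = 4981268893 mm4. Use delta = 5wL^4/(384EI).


Convert: L = 5.8 m = 5800 mm, Ec = 30.6 GPa = 30600 MPa
delta = 5 * 16.2 * 5800^4 / (384 * 30600 * 4981268893)
= 1.57 mm

1.57


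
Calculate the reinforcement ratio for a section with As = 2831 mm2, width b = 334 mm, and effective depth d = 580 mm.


rho = As / (b * d)
= 2831 / (334 * 580)
= 0.0146

0.0146


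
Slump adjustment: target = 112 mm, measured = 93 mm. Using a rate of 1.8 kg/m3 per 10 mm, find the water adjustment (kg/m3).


Difference = 112 - 93 = 19 mm
Water adjustment = 19 * 1.8 / 10 = 3.4 kg/m3

3.4


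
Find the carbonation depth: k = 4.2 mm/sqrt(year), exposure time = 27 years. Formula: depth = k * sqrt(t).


depth = k * sqrt(t)
= 4.2 * sqrt(27)
= 21.82 mm

21.82


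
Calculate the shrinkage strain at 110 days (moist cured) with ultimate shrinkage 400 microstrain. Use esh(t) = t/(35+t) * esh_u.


esh(110) = 110 / (35 + 110) * 400
= 110 / 145 * 400
= 303.4 microstrain

303.4


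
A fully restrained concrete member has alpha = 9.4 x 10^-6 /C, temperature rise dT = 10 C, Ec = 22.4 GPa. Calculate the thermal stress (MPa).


sigma = alpha * dT * Ec
= 9.4e-6 * 10 * 22.4 * 1000
= 2.106 MPa

2.106


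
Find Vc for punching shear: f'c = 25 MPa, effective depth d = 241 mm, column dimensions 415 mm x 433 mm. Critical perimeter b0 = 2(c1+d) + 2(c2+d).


b0 = 2*(415 + 241) + 2*(433 + 241) = 2660 mm
Vc = 0.33 * sqrt(25) * 2660 * 241 / 1000
= 1057.75 kN

1057.75


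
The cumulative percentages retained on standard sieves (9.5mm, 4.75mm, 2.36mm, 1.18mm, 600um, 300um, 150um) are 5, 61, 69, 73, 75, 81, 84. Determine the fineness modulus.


FM = sum(cumulative % retained) / 100
= 448 / 100
= 4.48

4.48


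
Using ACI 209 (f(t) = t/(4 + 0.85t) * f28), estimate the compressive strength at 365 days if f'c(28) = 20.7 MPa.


f(365) = 365 / (4 + 0.85 * 365) * 20.7
= 365 / 314.25 * 20.7
= 24.04 MPa

24.04


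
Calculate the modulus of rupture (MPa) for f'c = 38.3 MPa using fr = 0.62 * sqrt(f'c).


fr = 0.62 * sqrt(38.3)
= 3.837 MPa

3.837


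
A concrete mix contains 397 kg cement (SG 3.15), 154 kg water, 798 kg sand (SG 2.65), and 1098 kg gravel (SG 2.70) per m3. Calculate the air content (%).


Vol cement = 397 / (3.15 * 1000) = 0.126032 m3
Vol water = 154 / 1000 = 0.154 m3
Vol sand = 798 / (2.65 * 1000) = 0.301132 m3
Vol gravel = 1098 / (2.70 * 1000) = 0.406667 m3
Total solid + water volume = 0.98783 m3
Air = (1 - 0.98783) * 100 = 1.22%

1.22


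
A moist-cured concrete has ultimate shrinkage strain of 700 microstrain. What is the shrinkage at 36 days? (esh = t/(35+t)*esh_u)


esh(36) = 36 / (35 + 36) * 700
= 36 / 71 * 700
= 354.9 microstrain

354.9


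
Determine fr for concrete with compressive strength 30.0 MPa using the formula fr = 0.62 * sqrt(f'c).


fr = 0.62 * sqrt(30.0)
= 3.396 MPa

3.396


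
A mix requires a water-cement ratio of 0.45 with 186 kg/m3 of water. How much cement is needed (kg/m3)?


Cement = water / (w/c)
= 186 / 0.45
= 413.3 kg/m3

413.3


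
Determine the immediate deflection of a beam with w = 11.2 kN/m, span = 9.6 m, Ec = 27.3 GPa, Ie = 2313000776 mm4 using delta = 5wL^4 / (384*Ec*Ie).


Convert: L = 9.6 m = 9600 mm, Ec = 27.3 GPa = 27300 MPa
delta = 5 * 11.2 * 9600^4 / (384 * 27300 * 2313000776)
= 19.62 mm

19.62


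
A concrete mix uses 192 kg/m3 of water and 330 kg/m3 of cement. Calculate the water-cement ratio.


w/c = water / cement
w/c = 192 / 330 = 0.582

0.582


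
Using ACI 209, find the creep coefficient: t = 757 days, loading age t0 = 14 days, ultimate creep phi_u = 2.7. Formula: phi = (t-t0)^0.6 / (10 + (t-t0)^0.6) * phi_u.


dt = 757 - 14 = 743
phi = 743^0.6 / (10 + 743^0.6) * 2.7
= 2.27

2.27


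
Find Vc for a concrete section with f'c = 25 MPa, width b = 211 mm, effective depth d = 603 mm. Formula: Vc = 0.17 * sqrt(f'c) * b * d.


Vc = 0.17 * sqrt(25) * 211 * 603 / 1000
= 108.15 kN

108.15


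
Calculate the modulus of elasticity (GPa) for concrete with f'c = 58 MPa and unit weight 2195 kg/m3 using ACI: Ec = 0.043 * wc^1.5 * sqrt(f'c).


Ec = 0.043 * 2195^1.5 * sqrt(58) / 1000
= 33.68 GPa

33.68


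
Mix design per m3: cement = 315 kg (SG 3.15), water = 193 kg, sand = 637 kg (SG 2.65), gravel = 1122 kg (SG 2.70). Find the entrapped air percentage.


Vol cement = 315 / (3.15 * 1000) = 0.1 m3
Vol water = 193 / 1000 = 0.193 m3
Vol sand = 637 / (2.65 * 1000) = 0.240377 m3
Vol gravel = 1122 / (2.70 * 1000) = 0.415556 m3
Total solid + water volume = 0.948933 m3
Air = (1 - 0.948933) * 100 = 5.11%

5.11


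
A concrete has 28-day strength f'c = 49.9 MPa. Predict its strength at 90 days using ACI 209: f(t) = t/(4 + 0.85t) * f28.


f(90) = 90 / (4 + 0.85 * 90) * 49.9
= 90 / 80.5 * 49.9
= 55.79 MPa

55.79


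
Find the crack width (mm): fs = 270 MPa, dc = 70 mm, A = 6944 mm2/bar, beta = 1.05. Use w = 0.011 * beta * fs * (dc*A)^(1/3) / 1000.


w = 0.011 * beta * fs * (dc * A)^(1/3) / 1000
= 0.011 * 1.05 * 270 * (70 * 6944)^(1/3) / 1000
= 0.245 mm

0.245


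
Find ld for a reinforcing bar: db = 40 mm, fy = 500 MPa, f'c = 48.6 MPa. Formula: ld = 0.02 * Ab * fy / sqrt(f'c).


Ab = pi * 40^2 / 4 = 1256.637 mm2
ld = 0.02 * 1256.637 * 500 / sqrt(48.6)
= 1802.6 mm

1802.6


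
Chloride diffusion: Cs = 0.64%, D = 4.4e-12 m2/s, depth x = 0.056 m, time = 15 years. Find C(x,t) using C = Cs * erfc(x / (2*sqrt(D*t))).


t_seconds = 15 * 365.25 * 24 * 3600 = 473364000.0 s
arg = 0.056 / (2 * sqrt(4.4e-12 * 473364000.0))
= 0.6135
erfc(0.6135) = 0.3856
C = 0.64 * 0.3856 = 0.2468%

0.2468


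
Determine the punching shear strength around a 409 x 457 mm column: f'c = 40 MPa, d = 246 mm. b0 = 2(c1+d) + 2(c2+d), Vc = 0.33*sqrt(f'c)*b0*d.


b0 = 2*(409 + 246) + 2*(457 + 246) = 2716 mm
Vc = 0.33 * sqrt(40) * 2716 * 246 / 1000
= 1394.47 kN

1394.47


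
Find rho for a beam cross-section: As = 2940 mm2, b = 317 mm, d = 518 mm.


rho = As / (b * d)
= 2940 / (317 * 518)
= 0.0179

0.0179


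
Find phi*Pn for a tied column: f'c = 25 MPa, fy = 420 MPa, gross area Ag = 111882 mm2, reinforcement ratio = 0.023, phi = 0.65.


Ast = rho * Ag = 0.023 * 111882 = 2573.286 mm2
phi*Pn = 0.65 * 0.80 * (0.85 * 25 * (111882 - 2573.286) + 420 * 2573.286) / 1000
= 1769.87 kN

1769.87


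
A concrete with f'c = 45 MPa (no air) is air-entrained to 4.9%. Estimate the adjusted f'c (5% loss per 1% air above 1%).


Strength loss = (4.9 - 1) * 5 = 19.5%
f'c = 45 * (1 - 19.5/100)
= 36.22 MPa

36.22


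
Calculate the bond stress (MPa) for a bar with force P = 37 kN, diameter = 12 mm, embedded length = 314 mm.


u = P / (pi * db * ld)
= 37 * 1000 / (pi * 12 * 314)
= 3.126 MPa

3.126


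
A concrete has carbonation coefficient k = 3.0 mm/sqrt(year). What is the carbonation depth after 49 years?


depth = k * sqrt(t)
= 3.0 * sqrt(49)
= 21.0 mm

21.0


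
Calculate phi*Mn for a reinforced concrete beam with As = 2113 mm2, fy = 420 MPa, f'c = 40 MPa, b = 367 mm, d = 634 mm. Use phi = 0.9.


a = As * fy / (0.85 * f'c * b)
= 2113 * 420 / (0.85 * 40 * 367)
= 71.122 mm
Mn = As * fy * (d - a/2) / 10^6
= 531.0907 kN-m
phi*Mn = 0.9 * 531.0907 = 477.98 kN-m

477.98


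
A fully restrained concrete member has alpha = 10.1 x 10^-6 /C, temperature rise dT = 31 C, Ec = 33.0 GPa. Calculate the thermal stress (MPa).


sigma = alpha * dT * Ec
= 10.1e-6 * 31 * 33.0 * 1000
= 10.332 MPa

10.332


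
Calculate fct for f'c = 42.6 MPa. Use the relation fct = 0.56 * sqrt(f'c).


fct = 0.56 * sqrt(42.6)
= 0.56 * 6.527
= 3.655 MPa

3.655


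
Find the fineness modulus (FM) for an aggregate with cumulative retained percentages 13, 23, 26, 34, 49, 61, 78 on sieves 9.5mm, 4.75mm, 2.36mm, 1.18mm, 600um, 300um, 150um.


FM = sum(cumulative % retained) / 100
= 284 / 100
= 2.84

2.84


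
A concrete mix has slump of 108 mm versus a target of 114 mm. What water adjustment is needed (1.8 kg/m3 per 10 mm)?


Difference = 114 - 108 = 6 mm
Water adjustment = 6 * 1.8 / 10 = 1.1 kg/m3

1.1


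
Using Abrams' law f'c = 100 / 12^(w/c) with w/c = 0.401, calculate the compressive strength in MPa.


f'c = 100 / 12^0.401
= 100 / 2.709
= 36.92 MPa

36.92


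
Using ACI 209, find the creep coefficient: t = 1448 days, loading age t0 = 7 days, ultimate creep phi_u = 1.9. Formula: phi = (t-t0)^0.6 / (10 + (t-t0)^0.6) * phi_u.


dt = 1448 - 7 = 1441
phi = 1441^0.6 / (10 + 1441^0.6) * 1.9
= 1.685

1.685


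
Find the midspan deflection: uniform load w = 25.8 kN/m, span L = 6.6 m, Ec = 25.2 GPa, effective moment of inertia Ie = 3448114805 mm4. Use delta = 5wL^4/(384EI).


Convert: L = 6.6 m = 6600 mm, Ec = 25.2 GPa = 25200 MPa
delta = 5 * 25.8 * 6600^4 / (384 * 25200 * 3448114805)
= 7.34 mm

7.34


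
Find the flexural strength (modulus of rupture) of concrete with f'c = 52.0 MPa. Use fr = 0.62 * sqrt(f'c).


fr = 0.62 * sqrt(52.0)
= 4.471 MPa

4.471


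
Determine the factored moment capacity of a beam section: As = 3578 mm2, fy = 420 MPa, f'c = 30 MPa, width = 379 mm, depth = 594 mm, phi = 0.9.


a = As * fy / (0.85 * f'c * b)
= 3578 * 420 / (0.85 * 30 * 379)
= 155.4928 mm
Mn = As * fy * (d - a/2) / 10^6
= 775.8053 kN-m
phi*Mn = 0.9 * 775.8053 = 698.22 kN-m

698.22


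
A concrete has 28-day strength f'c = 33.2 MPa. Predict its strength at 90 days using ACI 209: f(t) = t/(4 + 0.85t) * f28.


f(90) = 90 / (4 + 0.85 * 90) * 33.2
= 90 / 80.5 * 33.2
= 37.12 MPa

37.12


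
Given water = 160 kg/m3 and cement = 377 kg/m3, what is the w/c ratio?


w/c = water / cement
w/c = 160 / 377 = 0.424

0.424


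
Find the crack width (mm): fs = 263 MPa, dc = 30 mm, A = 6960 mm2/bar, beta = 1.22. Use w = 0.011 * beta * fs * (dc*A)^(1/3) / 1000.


w = 0.011 * beta * fs * (dc * A)^(1/3) / 1000
= 0.011 * 1.22 * 263 * (30 * 6960)^(1/3) / 1000
= 0.209 mm

0.209


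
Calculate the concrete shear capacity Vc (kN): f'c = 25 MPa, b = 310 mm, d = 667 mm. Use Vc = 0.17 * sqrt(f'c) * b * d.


Vc = 0.17 * sqrt(25) * 310 * 667 / 1000
= 175.75 kN

175.75


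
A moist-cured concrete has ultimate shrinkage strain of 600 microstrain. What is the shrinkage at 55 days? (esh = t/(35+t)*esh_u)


esh(55) = 55 / (35 + 55) * 600
= 55 / 90 * 600
= 366.7 microstrain

366.7


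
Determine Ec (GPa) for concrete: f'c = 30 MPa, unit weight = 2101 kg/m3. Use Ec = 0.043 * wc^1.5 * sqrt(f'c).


Ec = 0.043 * 2101^1.5 * sqrt(30) / 1000
= 22.68 GPa

22.68


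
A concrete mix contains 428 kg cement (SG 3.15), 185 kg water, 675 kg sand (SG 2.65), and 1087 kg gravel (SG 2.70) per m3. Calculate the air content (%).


Vol cement = 428 / (3.15 * 1000) = 0.135873 m3
Vol water = 185 / 1000 = 0.185 m3
Vol sand = 675 / (2.65 * 1000) = 0.254717 m3
Vol gravel = 1087 / (2.70 * 1000) = 0.402593 m3
Total solid + water volume = 0.978183 m3
Air = (1 - 0.978183) * 100 = 2.18%

2.18


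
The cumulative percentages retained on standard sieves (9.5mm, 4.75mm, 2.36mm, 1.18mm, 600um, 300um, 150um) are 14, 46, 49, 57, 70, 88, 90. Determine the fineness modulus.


FM = sum(cumulative % retained) / 100
= 414 / 100
= 4.14

4.14


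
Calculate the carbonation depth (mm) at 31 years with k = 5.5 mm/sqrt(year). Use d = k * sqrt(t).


depth = k * sqrt(t)
= 5.5 * sqrt(31)
= 30.62 mm

30.62


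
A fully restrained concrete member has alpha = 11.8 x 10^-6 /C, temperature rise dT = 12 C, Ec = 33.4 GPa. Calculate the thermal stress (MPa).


sigma = alpha * dT * Ec
= 11.8e-6 * 12 * 33.4 * 1000
= 4.729 MPa

4.729


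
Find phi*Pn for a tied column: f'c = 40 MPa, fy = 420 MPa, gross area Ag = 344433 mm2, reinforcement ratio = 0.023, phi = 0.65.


Ast = rho * Ag = 0.023 * 344433 = 7921.959 mm2
phi*Pn = 0.65 * 0.80 * (0.85 * 40 * (344433 - 7921.959) + 420 * 7921.959) / 1000
= 7679.67 kN

7679.67


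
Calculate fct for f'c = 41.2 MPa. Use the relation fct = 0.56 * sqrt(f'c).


fct = 0.56 * sqrt(41.2)
= 0.56 * 6.419
= 3.594 MPa

3.594


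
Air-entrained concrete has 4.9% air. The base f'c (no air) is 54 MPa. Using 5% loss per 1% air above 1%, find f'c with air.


Strength loss = (4.9 - 1) * 5 = 19.5%
f'c = 54 * (1 - 19.5/100)
= 43.47 MPa

43.47
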